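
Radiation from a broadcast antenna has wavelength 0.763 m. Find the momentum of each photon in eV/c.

1.62e-6 eV/c

Use h = 6.62607015e-34 J·s, c = 2.99792458e8 m/s, 1 eV = 1.602176634e-19 J.
Apply p = h/λ: p = 8.684e-34 kg·m/s.
Converting to eV/c: p = 1.625e-6 eV/c ≈ 1.62e-6 eV/c.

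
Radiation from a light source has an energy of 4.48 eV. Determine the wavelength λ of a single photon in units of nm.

277 nm

Convert to SI: E = 4.48 eV = 7.1778 × 10^-19 J.
The photon relation is λ = hc/E, giving λ = 2.768 × 10^-7 m.
Converting to nm: λ = 276.8 nm ≈ 277 nm.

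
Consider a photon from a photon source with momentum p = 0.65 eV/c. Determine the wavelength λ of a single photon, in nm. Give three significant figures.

First convert: p = 0.65 eV/c = 3.4738·10^-28 kg·m/s.
The photon relation is λ = h/p, giving λ = 1.907·10^-6 m.
Converting to nm: λ = 1907 nm ≈ 1910 nm.

1910 nm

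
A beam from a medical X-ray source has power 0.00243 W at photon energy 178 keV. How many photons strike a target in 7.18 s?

6.12·10^11 photons

Total energy: E_total = P·t = 0.00243 × 7.18 = 0.01745 J.
Per-photon energy: E = 2.852·10^-14 J.
N = E_total / E_photon = 6.12·10^11.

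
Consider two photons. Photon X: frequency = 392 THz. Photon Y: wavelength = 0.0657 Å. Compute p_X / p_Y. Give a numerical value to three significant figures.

p_X = 8.664 × 10^-28 kg·m/s (from frequency = 392 THz, via p = hf/c).
p_Y = 1.009 × 10^-22 kg·m/s (from wavelength = 0.0657 Å, via p = h/λ).
Ratio = 8.664 × 10^-28 / 1.009 × 10^-22 = 8.59 × 10^-6.

8.59 × 10^-6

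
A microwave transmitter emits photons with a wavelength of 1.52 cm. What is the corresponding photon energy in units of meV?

Convert to SI: λ = 1.52 cm = 0.0152 m.
Apply E = hc/λ: E = 1.307 × 10^-23 J.
Converting to meV: E = 0.08157 meV ≈ 0.0816 meV.

0.0816 meV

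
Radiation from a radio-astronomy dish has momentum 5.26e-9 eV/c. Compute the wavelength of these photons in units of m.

236 m

Take h = 6.62607015e-34 J·s, c = 2.99792458e8 m/s, 1 eV = 1.602176634e-19 J.
In SI units: p = 5.26e-9 eV/c = 2.8111e-36 kg·m/s.
The photon relation is λ = h/p, giving λ = 235.7 m.
So λ ≈ 236 m.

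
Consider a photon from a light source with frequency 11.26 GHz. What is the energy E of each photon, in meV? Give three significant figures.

0.0466 meV

Use h = 6.62607015·10^-34 J·s, 1 eV = 1.602176634·10^-19 J.
First convert: f = 11.26 GHz = 1.126·10^10 Hz.
For a photon E = hf, so E = 7.461·10^-24 J.
Converting to meV: E = 0.04657 meV ≈ 0.0466 meV.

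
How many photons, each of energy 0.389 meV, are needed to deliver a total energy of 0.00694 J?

Per-photon energy: E = 6.232e-23 J (from energy = 0.389 meV).
N = E_total / E_photon = 0.00694 J / 6.232e-23 J = 1.11e20.

1.11e20 photons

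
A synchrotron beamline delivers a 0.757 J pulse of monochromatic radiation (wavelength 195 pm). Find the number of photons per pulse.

Per-photon energy: E = 1.019·10^-15 J (from wavelength = 195 pm).
N = E_total / E_photon = 0.757 J / 1.019·10^-15 J = 7.43·10^14.

7.43·10^14 photons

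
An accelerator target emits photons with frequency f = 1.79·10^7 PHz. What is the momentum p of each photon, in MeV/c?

Use h = 6.62607015·10^-34 J·s, c = 2.99792458·10^8 m/s, 1 eV = 1.602176634·10^-19 J.
In SI units: f = 1.79·10^7 PHz = 1.79·10^22 Hz.
Since p = hf/c for a photon, p = 3.956·10^-20 kg·m/s.
Converting to MeV/c: p = 74.03 MeV/c ≈ 74.0 MeV/c.

74.0 MeV/c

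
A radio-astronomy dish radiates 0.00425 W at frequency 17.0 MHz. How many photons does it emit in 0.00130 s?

Total energy: E_total = P·t = 0.00425 × 0.00130 = 5.525 × 10^-6 J.
Per-photon energy: E = 1.126 × 10^-26 J.
N = E_total / E_photon = 4.90 × 10^20.

4.90 × 10^20 photons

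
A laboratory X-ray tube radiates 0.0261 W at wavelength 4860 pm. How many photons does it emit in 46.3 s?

Total energy: E_total = P·t = 0.0261 × 46.3 = 1.208 J.
Per-photon energy: E = 4.087 × 10^-17 J.
N = E_total / E_photon = 2.96 × 10^16.

2.96 × 10^16 photons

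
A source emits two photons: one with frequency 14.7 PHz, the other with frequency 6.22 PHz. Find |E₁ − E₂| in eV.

35.1 eV

Using E = hf: E₁ = 9.740 × 10^-18 J, E₂ = 4.121 × 10^-18 J.
|ΔE| = |9.740 × 10^-18 − 4.121 × 10^-18| = 5.62 × 10^-18 J = 35.1 eV.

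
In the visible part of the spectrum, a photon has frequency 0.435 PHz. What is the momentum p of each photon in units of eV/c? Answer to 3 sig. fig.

1.80 eV/c

(h = 6.62607015e-34 J·s, c = 2.99792458e8 m/s, 1 eV = 1.602176634e-19 J.)
First convert: f = 0.435 PHz = 4.35e14 Hz.
The photon relation is p = hf/c, giving p = 9.614e-28 kg·m/s.
Converting to eV/c: p = 1.799 eV/c ≈ 1.80 eV/c.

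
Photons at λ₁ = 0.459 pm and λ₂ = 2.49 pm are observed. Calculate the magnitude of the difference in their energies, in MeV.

2.20 MeV

Using E = hc/λ: E₁ = 4.328e-13 J, E₂ = 7.978e-14 J.
|ΔE| = |4.328e-13 − 7.978e-14| = 3.53e-13 J = 2.20 MeV.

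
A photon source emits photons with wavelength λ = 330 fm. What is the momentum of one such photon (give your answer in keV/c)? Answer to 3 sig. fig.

Use h = 6.62607015 × 10^-34 J·s, c = 2.99792458 × 10^8 m/s, 1 eV = 1.602176634 × 10^-19 J.
In SI units: λ = 330 fm = 3.3 × 10^-13 m.
Apply p = h/λ: p = 2.008 × 10^-21 kg·m/s.
Converting to keV/c: p = 3757 keV/c ≈ 3760 keV/c.

3760 keV/c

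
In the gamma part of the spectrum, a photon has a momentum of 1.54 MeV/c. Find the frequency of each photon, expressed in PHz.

(h = 6.62607015e-34 J·s, c = 2.99792458e8 m/s, 1 eV = 1.602176634e-19 J.)
First convert: p = 1.54 MeV/c = 8.2302e-22 kg·m/s.
The photon relation is f = pc/h, giving f = 3.724e20 Hz.
Converting to PHz: f = 372400 PHz ≈ 3.72e5 PHz.

3.72e5 PHz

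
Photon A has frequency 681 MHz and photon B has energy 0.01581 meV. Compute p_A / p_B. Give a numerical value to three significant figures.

p_A = 1.505e-33 kg·m/s (from frequency = 681 MHz, via p = hf/c).
p_B = 8.449e-33 kg·m/s (from energy = 0.01581 meV, via p = E/c).
Ratio = 1.505e-33 / 8.449e-33 = 0.178.

0.178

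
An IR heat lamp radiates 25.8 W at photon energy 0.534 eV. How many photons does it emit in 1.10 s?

Total energy: E_total = P·t = 25.8 × 1.10 = 28.38 J.
Per-photon energy: E = 8.556 × 10^-20 J.
N = E_total / E_photon = 3.32 × 10^20.

3.32 × 10^20 photons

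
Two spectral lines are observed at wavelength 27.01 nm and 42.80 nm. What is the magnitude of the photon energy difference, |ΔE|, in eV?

Using E = hc/λ: E₁ = 7.3545e-18 J, E₂ = 4.6412e-18 J.
|ΔE| = |7.3545e-18 − 4.6412e-18| = 2.71e-18 J = 16.9 eV.

16.9 eV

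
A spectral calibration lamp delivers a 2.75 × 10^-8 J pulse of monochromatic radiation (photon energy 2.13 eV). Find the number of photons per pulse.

8.06 × 10^10 photons

Per-photon energy: E = 3.413 × 10^-19 J (from energy = 2.13 eV).
N = E_total / E_photon = 2.75 × 10^-8 J / 3.413 × 10^-19 J = 8.06 × 10^10.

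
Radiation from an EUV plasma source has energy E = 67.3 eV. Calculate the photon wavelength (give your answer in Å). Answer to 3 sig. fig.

In SI units: E = 67.3 eV = 1.0783 × 10^-17 J.
The photon relation is λ = hc/E, giving λ = 1.842 × 10^-8 m.
Converting to Å: λ = 184.2 Å ≈ 184 Å.

184 Å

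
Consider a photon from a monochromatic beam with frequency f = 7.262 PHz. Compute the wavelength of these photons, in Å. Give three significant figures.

413 Å

In SI units: f = 7.262 PHz = 7.262 × 10^15 Hz.
Apply λ = c/f: λ = 4.128 × 10^-8 m.
Converting to Å: λ = 412.8 Å ≈ 413 Å.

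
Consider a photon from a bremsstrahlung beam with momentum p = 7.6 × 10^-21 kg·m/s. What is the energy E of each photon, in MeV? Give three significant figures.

The photon relation is E = pc, giving E = 2.278 × 10^-12 J.
Converting to MeV: E = 14.22 MeV ≈ 14.2 MeV.

14.2 MeV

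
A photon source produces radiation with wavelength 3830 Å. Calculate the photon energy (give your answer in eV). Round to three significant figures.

3.24 eV

Take h = 6.62607015·10^-34 J·s, c = 2.99792458·10^8 m/s, 1 eV = 1.602176634·10^-19 J.
First convert: λ = 3830 Å = 3.83·10^-7 m.
For a photon E = hc/λ, so E = 5.187·10^-19 J.
Converting to eV: E = 3.237 eV ≈ 3.24 eV.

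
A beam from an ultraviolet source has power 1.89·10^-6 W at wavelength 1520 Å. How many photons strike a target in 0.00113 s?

1.63·10^9 photons

Total energy: E_total = P·t = 1.89·10^-6 × 0.00113 = 2.136·10^-9 J.
Per-photon energy: E = 1.307·10^-18 J.
N = E_total / E_photon = 1.63·10^9.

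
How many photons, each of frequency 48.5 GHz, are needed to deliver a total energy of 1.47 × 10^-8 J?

Per-photon energy: E = 3.214 × 10^-23 J (from frequency = 48.5 GHz).
N = E_total / E_photon = 1.47 × 10^-8 J / 3.214 × 10^-23 J = 4.57 × 10^14.

4.57 × 10^14 photons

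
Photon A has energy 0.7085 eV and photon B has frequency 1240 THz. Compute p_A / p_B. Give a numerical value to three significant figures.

0.138

p_A = 3.786e-28 kg·m/s (from energy = 0.7085 eV, via p = E/c).
p_B = 2.741e-27 kg·m/s (from frequency = 1240 THz, via p = hf/c).
Ratio = 3.786e-28 / 2.741e-27 = 0.138.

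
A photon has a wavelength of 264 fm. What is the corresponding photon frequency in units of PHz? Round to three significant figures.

1.14·10^6 PHz

Use c = 2.99792458·10^8 m/s.
Convert to SI: λ = 264 fm = 2.64·10^-13 m.
For a photon f = c/λ, so f = 1.136·10^21 Hz.
Converting to PHz: f = 1.136·10^6 PHz ≈ 1.14·10^6 PHz.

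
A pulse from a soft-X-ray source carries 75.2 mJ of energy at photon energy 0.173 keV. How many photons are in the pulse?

2.71·10^15 photons

Per-photon energy: E = 2.772·10^-17 J (from energy = 0.173 keV).
N = E_total / E_photon = 0.0752 J / 2.772·10^-17 J = 2.71·10^15.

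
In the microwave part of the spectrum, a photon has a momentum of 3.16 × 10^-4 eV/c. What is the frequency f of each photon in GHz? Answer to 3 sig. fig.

76.4 GHz

Use h = 6.62607015 × 10^-34 J·s, c = 2.99792458 × 10^8 m/s, 1 eV = 1.602176634 × 10^-19 J.
In SI units: p = 3.16 × 10^-4 eV/c = 1.6888 × 10^-31 kg·m/s.
Apply f = pc/h: f = 7.641 × 10^10 Hz.
Converting to GHz: f = 76.41 GHz ≈ 76.4 GHz.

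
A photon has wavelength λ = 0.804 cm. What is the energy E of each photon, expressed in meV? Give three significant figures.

Use h = 6.62607015e-34 J·s, c = 2.99792458e8 m/s, 1 eV = 1.602176634e-19 J.
In SI units: λ = 0.804 cm = 0.00804 m.
Since E = hc/λ for a photon, E = 2.471e-23 J.
Converting to meV: E = 0.1542 meV ≈ 0.154 meV.

0.154 meV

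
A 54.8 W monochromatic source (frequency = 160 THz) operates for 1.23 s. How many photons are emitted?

Total energy: E_total = P·t = 54.8 × 1.23 = 67.40 J.
Per-photon energy: E = 1.060·10^-19 J.
N = E_total / E_photon = 6.36·10^20.

6.36·10^20 photons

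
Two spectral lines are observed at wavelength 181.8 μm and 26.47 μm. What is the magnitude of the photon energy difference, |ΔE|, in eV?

Using E = hc/λ: E₁ = 1.0927 × 10^-21 J, E₂ = 7.5045 × 10^-21 J.
|ΔE| = |1.0927 × 10^-21 − 7.5045 × 10^-21| = 6.41 × 10^-21 J = 0.0400 eV.

0.0400 eV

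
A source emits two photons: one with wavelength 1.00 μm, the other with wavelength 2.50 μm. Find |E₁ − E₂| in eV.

Using E = hc/λ: E₁ = 1.986e-19 J, E₂ = 7.946e-20 J.
|ΔE| = |1.986e-19 − 7.946e-20| = 1.19e-19 J = 0.744 eV.

0.744 eV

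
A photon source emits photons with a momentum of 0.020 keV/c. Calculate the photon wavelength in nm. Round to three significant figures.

62.0 nm

Use h = 6.62607015 × 10^-34 J·s, c = 2.99792458 × 10^8 m/s, 1 eV = 1.602176634 × 10^-19 J.
Convert to SI: p = 0.020 keV/c = 1.0689 × 10^-26 kg·m/s.
Since λ = h/p for a photon, λ = 6.199 × 10^-8 m.
Converting to nm: λ = 61.99 nm ≈ 62.0 nm.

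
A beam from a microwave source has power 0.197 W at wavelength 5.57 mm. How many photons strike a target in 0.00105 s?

5.80e18 photons

Total energy: E_total = P·t = 0.197 × 0.00105 = 2.068e-4 J.
Per-photon energy: E = 3.566e-23 J.
N = E_total / E_photon = 5.80e18.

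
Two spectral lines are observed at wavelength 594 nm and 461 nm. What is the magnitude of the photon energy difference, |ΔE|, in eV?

Using E = hc/λ: E₁ = 3.344·10^-19 J, E₂ = 4.309·10^-19 J.
|ΔE| = |3.344·10^-19 − 4.309·10^-19| = 9.65·10^-20 J = 0.602 eV.

0.602 eV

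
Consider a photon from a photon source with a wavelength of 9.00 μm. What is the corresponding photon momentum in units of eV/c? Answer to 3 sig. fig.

First convert: λ = 9.00 μm = 9.00 × 10^-6 m.
For a photon p = h/λ, so p = 7.362 × 10^-29 kg·m/s.
Converting to eV/c: p = 0.1378 eV/c ≈ 0.138 eV/c.

0.138 eV/c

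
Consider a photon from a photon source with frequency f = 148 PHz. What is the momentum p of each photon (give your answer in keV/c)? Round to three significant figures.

0.612 keV/c

Take h = 6.62607015e-34 J·s, c = 2.99792458e8 m/s, 1 eV = 1.602176634e-19 J.
Convert to SI: f = 148 PHz = 1.48e17 Hz.
The photon relation is p = hf/c, giving p = 3.271e-25 kg·m/s.
Converting to keV/c: p = 0.6121 keV/c ≈ 0.612 keV/c.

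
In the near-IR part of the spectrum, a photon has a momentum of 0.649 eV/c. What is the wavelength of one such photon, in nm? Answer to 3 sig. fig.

Take h = 6.62607015 × 10^-34 J·s, c = 2.99792458 × 10^8 m/s, 1 eV = 1.602176634 × 10^-19 J.
First convert: p = 0.649 eV/c = 3.4684 × 10^-28 kg·m/s.
For a photon λ = h/p, so λ = 1.910 × 10^-6 m.
Converting to nm: λ = 1910 nm ≈ 1910 nm.

1910 nm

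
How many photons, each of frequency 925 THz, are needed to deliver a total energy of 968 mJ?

Per-photon energy: E = 6.129e-19 J (from frequency = 925 THz).
N = E_total / E_photon = 0.968 J / 6.129e-19 J = 1.58e18.

1.58e18 photons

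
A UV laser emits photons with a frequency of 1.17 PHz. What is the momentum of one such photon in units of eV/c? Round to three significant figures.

4.84 eV/c

First convert: f = 1.17 PHz = 1.17e15 Hz.
The photon relation is p = hf/c, giving p = 2.586e-27 kg·m/s.
Converting to eV/c: p = 4.839 eV/c ≈ 4.84 eV/c.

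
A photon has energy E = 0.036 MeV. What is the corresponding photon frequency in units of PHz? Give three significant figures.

(h = 6.62607015e-34 J·s, 1 eV = 1.602176634e-19 J.)
First convert: E = 0.036 MeV = 5.7678e-15 J.
For a photon f = E/h, so f = 8.705e18 Hz.
Converting to PHz: f = 8705 PHz ≈ 8700 PHz.

8700 PHz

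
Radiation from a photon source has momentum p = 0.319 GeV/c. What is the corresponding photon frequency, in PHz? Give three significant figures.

Use h = 6.62607015 × 10^-34 J·s, c = 2.99792458 × 10^8 m/s, 1 eV = 1.602176634 × 10^-19 J.
Convert to SI: p = 0.319 GeV/c = 1.7048 × 10^-19 kg·m/s.
Apply f = pc/h: f = 7.713 × 10^22 Hz.
Converting to PHz: f = 7.713 × 10^7 PHz ≈ 7.71 × 10^7 PHz.

7.71 × 10^7 PHz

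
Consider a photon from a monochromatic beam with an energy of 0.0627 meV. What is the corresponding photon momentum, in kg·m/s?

First convert: E = 0.0627 meV = 1.0046e-23 J.
Since p = E/c for a photon, p = 3.351e-32 kg·m/s.
So p ≈ 3.35e-32 kg·m/s.

3.35e-32 kg·m/s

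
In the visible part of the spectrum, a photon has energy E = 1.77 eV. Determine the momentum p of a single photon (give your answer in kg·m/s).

9.46e-28 kg·m/s

First convert: E = 1.77 eV = 2.8359e-19 J.
For a photon p = E/c, so p = 9.459e-28 kg·m/s.
So p ≈ 9.46e-28 kg·m/s.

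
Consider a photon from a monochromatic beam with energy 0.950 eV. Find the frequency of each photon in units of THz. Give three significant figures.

Convert to SI: E = 0.950 eV = 1.5221e-19 J.
Since f = E/h for a photon, f = 2.297e14 Hz.
Converting to THz: f = 229.7 THz ≈ 230 THz.

230 THz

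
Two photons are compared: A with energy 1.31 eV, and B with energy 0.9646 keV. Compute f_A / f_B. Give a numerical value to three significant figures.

1.36·10^-3

f_A = 3.168·10^14 Hz (from energy = 1.31 eV, via f = E/h).
f_B = 2.332·10^17 Hz (from energy = 0.9646 keV, via f = E/h).
Ratio = 3.168·10^14 / 2.332·10^17 = 1.36·10^-3.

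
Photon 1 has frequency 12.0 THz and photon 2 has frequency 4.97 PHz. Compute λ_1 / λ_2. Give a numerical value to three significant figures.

λ_1 = 2.498·10^-5 m (from frequency = 12.0 THz, via λ = c/f).
λ_2 = 6.032·10^-8 m (from frequency = 4.97 PHz, via λ = c/f).
Ratio = 2.498·10^-5 / 6.032·10^-8 = 414.

414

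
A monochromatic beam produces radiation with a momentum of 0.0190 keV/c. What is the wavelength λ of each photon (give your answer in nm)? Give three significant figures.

65.3 nm

Use h = 6.62607015 × 10^-34 J·s, c = 2.99792458 × 10^8 m/s, 1 eV = 1.602176634 × 10^-19 J.
Convert to SI: p = 0.0190 keV/c = 1.0154 × 10^-26 kg·m/s.
For a photon λ = h/p, so λ = 6.525 × 10^-8 m.
Converting to nm: λ = 65.25 nm ≈ 65.3 nm.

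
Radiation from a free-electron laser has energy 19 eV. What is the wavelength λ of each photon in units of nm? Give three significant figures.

Use h = 6.62607015 × 10^-34 J·s, c = 2.99792458 × 10^8 m/s, 1 eV = 1.602176634 × 10^-19 J.
In SI units: E = 19 eV = 3.0441 × 10^-18 J.
Apply λ = hc/E: λ = 6.525 × 10^-8 m.
Converting to nm: λ = 65.25 nm ≈ 65.3 nm.

65.3 nm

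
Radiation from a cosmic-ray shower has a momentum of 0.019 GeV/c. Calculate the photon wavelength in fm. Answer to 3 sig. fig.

65.3 fm

Use h = 6.62607015e-34 J·s, c = 2.99792458e8 m/s, 1 eV = 1.602176634e-19 J.
Convert to SI: p = 0.019 GeV/c = 1.0154e-20 kg·m/s.
For a photon λ = h/p, so λ = 6.525e-14 m.
Converting to fm: λ = 65.25 fm ≈ 65.3 fm.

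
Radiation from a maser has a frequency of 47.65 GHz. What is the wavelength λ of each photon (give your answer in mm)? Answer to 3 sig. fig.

(c = 2.99792458e8 m/s.)
First convert: f = 47.65 GHz = 4.765e10 Hz.
Apply λ = c/f: λ = 0.006292 m.
Converting to mm: λ = 6.292 mm ≈ 6.29 mm.

6.29 mm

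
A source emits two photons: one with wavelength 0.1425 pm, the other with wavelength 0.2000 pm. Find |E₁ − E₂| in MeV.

Using E = hc/λ: E₁ = 1.3940e-12 J, E₂ = 9.9322e-13 J.
|ΔE| = |1.3940e-12 − 9.9322e-13| = 4.01e-13 J = 2.50 MeV.

2.50 MeV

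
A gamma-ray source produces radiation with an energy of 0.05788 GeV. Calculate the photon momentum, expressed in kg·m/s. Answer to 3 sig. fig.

3.09·10^-20 kg·m/s

In SI units: E = 0.05788 GeV = 9.2734·10^-12 J.
Apply p = E/c: p = 3.093·10^-20 kg·m/s.
So p ≈ 3.09·10^-20 kg·m/s.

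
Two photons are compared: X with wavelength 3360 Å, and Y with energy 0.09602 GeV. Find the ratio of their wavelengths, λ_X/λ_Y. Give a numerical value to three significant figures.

2.60·10^7

λ_X = 3.360·10^-7 m (from wavelength = 3360 Å, via λ given directly).
λ_Y = 1.291·10^-14 m (from energy = 0.09602 GeV, via λ = hc/E).
Ratio = 3.360·10^-7 / 1.291·10^-14 = 2.60·10^7.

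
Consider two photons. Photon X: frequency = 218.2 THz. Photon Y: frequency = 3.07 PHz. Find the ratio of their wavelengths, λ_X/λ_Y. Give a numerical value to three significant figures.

λ_X = 1.374e-6 m (from frequency = 218.2 THz, via λ = c/f).
λ_Y = 9.765e-8 m (from frequency = 3.07 PHz, via λ = c/f).
Ratio = 1.374e-6 / 9.765e-8 = 14.1.

14.1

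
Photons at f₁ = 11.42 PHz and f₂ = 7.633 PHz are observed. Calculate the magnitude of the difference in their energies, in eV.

15.7 eV

Using E = hf: E₁ = 7.5670e-18 J, E₂ = 5.0577e-18 J.
|ΔE| = |7.5670e-18 − 5.0577e-18| = 2.51e-18 J = 15.7 eV.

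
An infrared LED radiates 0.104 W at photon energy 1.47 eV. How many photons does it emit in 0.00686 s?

Total energy: E_total = P·t = 0.104 × 0.00686 = 7.134e-4 J.
Per-photon energy: E = 2.355e-19 J.
N = E_total / E_photon = 3.03e15.

3.03e15 photons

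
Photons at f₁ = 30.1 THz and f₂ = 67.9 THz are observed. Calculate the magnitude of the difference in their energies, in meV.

Using E = hf: E₁ = 1.994 × 10^-20 J, E₂ = 4.499 × 10^-20 J.
|ΔE| = |1.994 × 10^-20 − 4.499 × 10^-20| = 2.50 × 10^-20 J = 156 meV.

156 meV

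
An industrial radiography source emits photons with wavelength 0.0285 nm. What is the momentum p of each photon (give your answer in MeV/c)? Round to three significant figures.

0.0435 MeV/c

Convert to SI: λ = 0.0285 nm = 2.85e-11 m.
Since p = h/λ for a photon, p = 2.325e-23 kg·m/s.
Converting to MeV/c: p = 0.04350 MeV/c ≈ 0.0435 MeV/c.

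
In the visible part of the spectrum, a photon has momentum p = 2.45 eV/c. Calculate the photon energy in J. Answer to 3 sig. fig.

3.93 × 10^-19 J

(c = 2.99792458 × 10^8 m/s, 1 eV = 1.602176634 × 10^-19 J.)
In SI units: p = 2.45 eV/c = 1.3094 × 10^-27 kg·m/s.
Since E = pc for a photon, E = 3.925 × 10^-19 J.
So E ≈ 3.93 × 10^-19 J.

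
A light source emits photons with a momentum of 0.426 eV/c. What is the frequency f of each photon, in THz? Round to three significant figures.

(h = 6.62607015 × 10^-34 J·s, c = 2.99792458 × 10^8 m/s, 1 eV = 1.602176634 × 10^-19 J.)
First convert: p = 0.426 eV/c = 2.2767 × 10^-28 kg·m/s.
For a photon f = pc/h, so f = 1.030 × 10^14 Hz.
Converting to THz: f = 103.0 THz ≈ 103 THz.

103 THz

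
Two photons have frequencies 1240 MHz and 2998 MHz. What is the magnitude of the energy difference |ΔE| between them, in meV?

Using E = hf: E₁ = 8.2163e-25 J, E₂ = 1.9865e-24 J.
|ΔE| = |8.2163e-25 − 1.9865e-24| = 1.16e-24 J = 7.27e-3 meV.

7.27e-3 meV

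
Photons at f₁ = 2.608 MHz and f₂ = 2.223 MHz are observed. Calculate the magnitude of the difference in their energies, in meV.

1.59 × 10^-6 meV

Using E = hf: E₁ = 1.7281 × 10^-27 J, E₂ = 1.4730 × 10^-27 J.
|ΔE| = |1.7281 × 10^-27 − 1.4730 × 10^-27| = 2.55 × 10^-28 J = 1.59 × 10^-6 meV.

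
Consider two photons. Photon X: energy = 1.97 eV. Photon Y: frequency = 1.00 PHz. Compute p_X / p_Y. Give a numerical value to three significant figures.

p_X = 1.053e-27 kg·m/s (from energy = 1.97 eV, via p = E/c).
p_Y = 2.210e-27 kg·m/s (from frequency = 1.00 PHz, via p = hf/c).
Ratio = 1.053e-27 / 2.210e-27 = 0.476.

0.476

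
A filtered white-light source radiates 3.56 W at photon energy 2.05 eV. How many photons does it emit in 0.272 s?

2.95e18 photons

Total energy: E_total = P·t = 3.56 × 0.272 = 0.9683 J.
Per-photon energy: E = 3.284e-19 J.
N = E_total / E_photon = 2.95e18.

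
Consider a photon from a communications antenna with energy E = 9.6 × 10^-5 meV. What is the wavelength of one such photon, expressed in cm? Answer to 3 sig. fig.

In SI units: E = 9.6 × 10^-5 meV = 1.5381 × 10^-26 J.
Since λ = hc/E for a photon, λ = 12.92 m.
Converting to cm: λ = 1292 cm ≈ 1290 cm.

1290 cm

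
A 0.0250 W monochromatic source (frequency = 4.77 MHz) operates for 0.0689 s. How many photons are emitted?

Total energy: E_total = P·t = 0.0250 × 0.0689 = 0.001723 J.
Per-photon energy: E = 3.161 × 10^-27 J.
N = E_total / E_photon = 5.45 × 10^23.

5.45 × 10^23 photons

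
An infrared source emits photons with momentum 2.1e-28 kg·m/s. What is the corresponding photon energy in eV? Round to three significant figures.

Apply E = pc: E = 6.296e-20 J.
Converting to eV: E = 0.3929 eV ≈ 0.393 eV.

0.393 eV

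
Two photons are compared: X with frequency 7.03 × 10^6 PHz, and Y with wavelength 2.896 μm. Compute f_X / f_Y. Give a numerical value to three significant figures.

6.79 × 10^7

f_X = 7.030 × 10^21 Hz (from frequency = 7.03 × 10^6 PHz, via f given directly).
f_Y = 1.035 × 10^14 Hz (from wavelength = 2.896 μm, via f = c/λ).
Ratio = 7.030 × 10^21 / 1.035 × 10^14 = 6.79 × 10^7.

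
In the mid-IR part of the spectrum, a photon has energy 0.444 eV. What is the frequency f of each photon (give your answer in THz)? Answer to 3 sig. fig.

Use h = 6.62607015e-34 J·s, 1 eV = 1.602176634e-19 J.
First convert: E = 0.444 eV = 7.1137e-20 J.
Since f = E/h for a photon, f = 1.074e14 Hz.
Converting to THz: f = 107.4 THz ≈ 107 THz.

107 THz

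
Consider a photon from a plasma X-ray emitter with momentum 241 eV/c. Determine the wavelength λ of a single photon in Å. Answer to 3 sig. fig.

Use h = 6.62607015e-34 J·s, c = 2.99792458e8 m/s, 1 eV = 1.602176634e-19 J.
First convert: p = 241 eV/c = 1.2880e-25 kg·m/s.
Since λ = h/p for a photon, λ = 5.145e-9 m.
Converting to Å: λ = 51.45 Å ≈ 51.4 Å.

51.4 Å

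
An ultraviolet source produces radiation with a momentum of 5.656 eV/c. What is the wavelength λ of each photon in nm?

219 nm

Convert to SI: p = 5.656 eV/c = 3.0227e-27 kg·m/s.
For a photon λ = h/p, so λ = 2.192e-7 m.
Converting to nm: λ = 219.2 nm ≈ 219 nm.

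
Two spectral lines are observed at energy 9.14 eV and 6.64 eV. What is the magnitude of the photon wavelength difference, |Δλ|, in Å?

Using λ = hc/E: λ₁ = 1.357 × 10^-7 m, λ₂ = 1.867 × 10^-7 m.
|Δλ| = |1.357 × 10^-7 − 1.867 × 10^-7| = 5.11 × 10^-8 m = 511 Å.

511 Å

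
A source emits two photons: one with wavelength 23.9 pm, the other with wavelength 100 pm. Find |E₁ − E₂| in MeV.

0.0395 MeV

Using E = hc/λ: E₁ = 8.311 × 10^-15 J, E₂ = 1.986 × 10^-15 J.
|ΔE| = |8.311 × 10^-15 − 1.986 × 10^-15| = 6.33 × 10^-15 J = 0.0395 MeV.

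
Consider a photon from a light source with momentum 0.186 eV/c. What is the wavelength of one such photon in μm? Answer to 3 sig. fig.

6.67 μm

Use h = 6.62607015e-34 J·s, c = 2.99792458e8 m/s, 1 eV = 1.602176634e-19 J.
In SI units: p = 0.186 eV/c = 9.9404e-29 kg·m/s.
The photon relation is λ = h/p, giving λ = 6.666e-6 m.
Converting to μm: λ = 6.666 μm ≈ 6.67 μm.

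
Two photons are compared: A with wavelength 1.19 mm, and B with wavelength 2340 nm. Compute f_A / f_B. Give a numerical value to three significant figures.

1.97 × 10^-3

f_A = 2.519 × 10^11 Hz (from wavelength = 1.19 mm, via f = c/λ).
f_B = 1.281 × 10^14 Hz (from wavelength = 2340 nm, via f = c/λ).
Ratio = 2.519 × 10^11 / 1.281 × 10^14 = 1.97 × 10^-3.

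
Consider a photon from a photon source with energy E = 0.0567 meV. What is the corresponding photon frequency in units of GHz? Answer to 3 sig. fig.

(h = 6.62607015·10^-34 J·s, 1 eV = 1.602176634·10^-19 J.)
In SI units: E = 0.0567 meV = 9.0843·10^-24 J.
Since f = E/h for a photon, f = 1.371·10^10 Hz.
Converting to GHz: f = 13.71 GHz ≈ 13.7 GHz.

13.7 GHz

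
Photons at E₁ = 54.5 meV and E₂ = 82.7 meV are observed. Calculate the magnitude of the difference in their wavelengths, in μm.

7.76 μm

Using λ = hc/E: λ₁ = 2.275e-5 m, λ₂ = 1.499e-5 m.
|Δλ| = |2.275e-5 − 1.499e-5| = 7.76e-6 m = 7.76 μm.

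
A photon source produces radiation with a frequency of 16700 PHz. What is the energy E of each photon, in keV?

69.1 keV

First convert: f = 16700 PHz = 1.67 × 10^19 Hz.
Since E = hf for a photon, E = 1.107 × 10^-14 J.
Converting to keV: E = 69.07 keV ≈ 69.1 keV.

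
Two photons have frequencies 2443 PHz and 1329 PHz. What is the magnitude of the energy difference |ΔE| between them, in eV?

4610 eV

Using E = hf: E₁ = 1.6187e-15 J, E₂ = 8.8060e-16 J.
|ΔE| = |1.6187e-15 − 8.8060e-16| = 7.38e-16 J = 4610 eV.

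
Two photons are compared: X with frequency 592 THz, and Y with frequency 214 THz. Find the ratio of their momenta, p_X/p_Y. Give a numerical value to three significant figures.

2.77

p_X = 1.308·10^-27 kg·m/s (from frequency = 592 THz, via p = hf/c).
p_Y = 4.730·10^-28 kg·m/s (from frequency = 214 THz, via p = hf/c).
Ratio = 1.308·10^-27 / 4.730·10^-28 = 2.77.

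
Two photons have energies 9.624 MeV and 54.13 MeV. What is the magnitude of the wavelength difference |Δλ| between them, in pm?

Using λ = hc/E: λ₁ = 1.2883 × 10^-13 m, λ₂ = 2.2905 × 10^-14 m.
|Δλ| = |1.2883 × 10^-13 − 2.2905 × 10^-14| = 1.06 × 10^-13 m = 0.106 pm.

0.106 pm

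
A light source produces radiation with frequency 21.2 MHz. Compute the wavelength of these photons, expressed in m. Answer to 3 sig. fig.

In SI units: f = 21.2 MHz = 2.12e7 Hz.
For a photon λ = c/f, so λ = 14.14 m.
So λ ≈ 14.1 m.

14.1 m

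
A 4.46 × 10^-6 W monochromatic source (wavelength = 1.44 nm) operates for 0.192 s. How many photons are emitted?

Total energy: E_total = P·t = 4.46 × 10^-6 × 0.192 = 8.563 × 10^-7 J.
Per-photon energy: E = 1.379 × 10^-16 J.
N = E_total / E_photon = 6.21 × 10^9.

6.21 × 10^9 photons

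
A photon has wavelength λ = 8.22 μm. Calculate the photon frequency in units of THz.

36.5 THz

Convert to SI: λ = 8.22 μm = 8.22e-6 m.
For a photon f = c/λ, so f = 3.647e13 Hz.
Converting to THz: f = 36.47 THz ≈ 36.5 THz.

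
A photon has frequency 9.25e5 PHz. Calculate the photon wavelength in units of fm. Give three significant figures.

In SI units: f = 9.25e5 PHz = 9.25e20 Hz.
For a photon λ = c/f, so λ = 3.241e-13 m.
Converting to fm: λ = 324.1 fm ≈ 324 fm.

324 fm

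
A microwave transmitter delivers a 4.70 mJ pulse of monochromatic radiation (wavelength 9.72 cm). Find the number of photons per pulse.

2.30 × 10^21 photons

Per-photon energy: E = 2.044 × 10^-24 J (from wavelength = 9.72 cm).
N = E_total / E_photon = 0.00470 J / 2.044 × 10^-24 J = 2.30 × 10^21.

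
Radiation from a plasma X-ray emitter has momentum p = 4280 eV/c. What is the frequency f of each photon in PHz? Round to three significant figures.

1030 PHz

Convert to SI: p = 4280 eV/c = 2.2874 × 10^-24 kg·m/s.
Since f = pc/h for a photon, f = 1.035 × 10^18 Hz.
Converting to PHz: f = 1035 PHz ≈ 1030 PHz.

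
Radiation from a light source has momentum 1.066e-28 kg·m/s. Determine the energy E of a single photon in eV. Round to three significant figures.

0.199 eV

Since E = pc for a photon, E = 3.196e-20 J.
Converting to eV: E = 0.1995 eV ≈ 0.199 eV.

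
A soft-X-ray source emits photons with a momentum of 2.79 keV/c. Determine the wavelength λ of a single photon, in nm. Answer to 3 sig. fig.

0.444 nm

Take h = 6.62607015e-34 J·s, c = 2.99792458e8 m/s, 1 eV = 1.602176634e-19 J.
In SI units: p = 2.79 keV/c = 1.4911e-24 kg·m/s.
For a photon λ = h/p, so λ = 4.444e-10 m.
Converting to nm: λ = 0.4444 nm ≈ 0.444 nm.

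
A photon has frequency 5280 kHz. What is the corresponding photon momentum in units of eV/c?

(h = 6.62607015·10^-34 J·s, c = 2.99792458·10^8 m/s, 1 eV = 1.602176634·10^-19 J.)
In SI units: f = 5280 kHz = 5.28·10^6 Hz.
The photon relation is p = hf/c, giving p = 1.167·10^-35 kg·m/s.
Converting to eV/c: p = 2.184·10^-8 eV/c ≈ 2.18·10^-8 eV/c.

2.18·10^-8 eV/c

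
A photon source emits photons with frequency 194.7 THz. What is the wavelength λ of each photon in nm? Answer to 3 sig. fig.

1540 nm

Take c = 2.99792458e8 m/s.
In SI units: f = 194.7 THz = 1.947e14 Hz.
The photon relation is λ = c/f, giving λ = 1.540e-6 m.
Converting to nm: λ = 1540 nm ≈ 1540 nm.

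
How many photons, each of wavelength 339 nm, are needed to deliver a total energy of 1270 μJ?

2.17e15 photons

Per-photon energy: E = 5.860e-19 J (from wavelength = 339 nm).
N = E_total / E_photon = 0.00127 J / 5.860e-19 J = 2.17e15.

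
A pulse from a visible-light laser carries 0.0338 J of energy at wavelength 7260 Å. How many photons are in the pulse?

1.24 × 10^17 photons

Per-photon energy: E = 2.736 × 10^-19 J (from wavelength = 7260 Å).
N = E_total / E_photon = 0.0338 J / 2.736 × 10^-19 J = 1.24 × 10^17.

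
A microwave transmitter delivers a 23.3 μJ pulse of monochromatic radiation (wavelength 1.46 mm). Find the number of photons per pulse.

1.71e17 photons

Per-photon energy: E = 1.361e-22 J (from wavelength = 1.46 mm).
N = E_total / E_photon = 2.33e-5 J / 1.361e-22 J = 1.71e17.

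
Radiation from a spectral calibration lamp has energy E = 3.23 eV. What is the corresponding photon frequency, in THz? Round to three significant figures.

First convert: E = 3.23 eV = 5.1750e-19 J.
The photon relation is f = E/h, giving f = 7.810e14 Hz.
Converting to THz: f = 781.0 THz ≈ 781 THz.

781 THz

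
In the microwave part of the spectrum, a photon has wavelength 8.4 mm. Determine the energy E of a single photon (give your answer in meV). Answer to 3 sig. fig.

0.148 meV

In SI units: λ = 8.4 mm = 0.0084 m.
Apply E = hc/λ: E = 2.365 × 10^-23 J.
Converting to meV: E = 0.1476 meV ≈ 0.148 meV.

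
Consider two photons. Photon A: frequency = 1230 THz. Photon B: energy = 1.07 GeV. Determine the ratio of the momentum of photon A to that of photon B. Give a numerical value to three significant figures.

4.75e-9

p_A = 2.719e-27 kg·m/s (from frequency = 1230 THz, via p = hf/c).
p_B = 5.718e-19 kg·m/s (from energy = 1.07 GeV, via p = E/c).
Ratio = 2.719e-27 / 5.718e-19 = 4.75e-9.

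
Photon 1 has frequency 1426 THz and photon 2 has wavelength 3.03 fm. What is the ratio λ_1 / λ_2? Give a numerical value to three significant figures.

6.94·10^7

λ_1 = 2.102·10^-7 m (from frequency = 1426 THz, via λ = c/f).
λ_2 = 3.030·10^-15 m (from wavelength = 3.03 fm, via λ given directly).
Ratio = 2.102·10^-7 / 3.030·10^-15 = 6.94·10^7.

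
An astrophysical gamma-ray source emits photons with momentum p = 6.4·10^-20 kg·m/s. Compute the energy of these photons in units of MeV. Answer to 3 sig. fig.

120 MeV

Take c = 2.99792458·10^8 m/s, 1 eV = 1.602176634·10^-19 J.
The photon relation is E = pc, giving E = 1.919·10^-11 J.
Converting to MeV: E = 119.8 MeV ≈ 120 MeV.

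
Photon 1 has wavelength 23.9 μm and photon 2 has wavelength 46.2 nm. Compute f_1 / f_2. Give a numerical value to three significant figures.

1.93 × 10^-3

f_1 = 1.254 × 10^13 Hz (from wavelength = 23.9 μm, via f = c/λ).
f_2 = 6.489 × 10^15 Hz (from wavelength = 46.2 nm, via f = c/λ).
Ratio = 1.254 × 10^13 / 6.489 × 10^15 = 1.93 × 10^-3.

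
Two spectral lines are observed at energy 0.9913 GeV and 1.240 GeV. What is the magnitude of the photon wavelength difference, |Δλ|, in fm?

Using λ = hc/E: λ₁ = 1.2507 × 10^-15 m, λ₂ = 9.9987 × 10^-16 m.
|Δλ| = |1.2507 × 10^-15 − 9.9987 × 10^-16| = 2.51 × 10^-16 m = 0.251 fm.

0.251 fm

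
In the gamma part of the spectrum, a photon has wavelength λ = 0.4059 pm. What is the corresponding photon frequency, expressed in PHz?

7.39e5 PHz

Convert to SI: λ = 0.4059 pm = 4.059e-13 m.
Apply f = c/λ: f = 7.386e20 Hz.
Converting to PHz: f = 738600 PHz ≈ 7.39e5 PHz.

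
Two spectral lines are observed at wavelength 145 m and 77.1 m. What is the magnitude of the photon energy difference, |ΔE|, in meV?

7.53·10^-6 meV

Using E = hc/λ: E₁ = 1.370·10^-27 J, E₂ = 2.576·10^-27 J.
|ΔE| = |1.370·10^-27 − 2.576·10^-27| = 1.21·10^-27 J = 7.53·10^-6 meV.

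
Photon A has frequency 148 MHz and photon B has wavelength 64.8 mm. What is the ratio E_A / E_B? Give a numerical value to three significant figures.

0.0320

E_A = 9.807 × 10^-26 J (from frequency = 148 MHz, via E = hf).
E_B = 3.066 × 10^-24 J (from wavelength = 64.8 mm, via E = hc/λ).
Ratio = 9.807 × 10^-26 / 3.066 × 10^-24 = 0.0320.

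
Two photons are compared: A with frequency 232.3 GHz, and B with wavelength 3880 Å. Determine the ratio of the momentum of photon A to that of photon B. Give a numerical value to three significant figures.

p_A = 5.134 × 10^-31 kg·m/s (from frequency = 232.3 GHz, via p = hf/c).
p_B = 1.708 × 10^-27 kg·m/s (from wavelength = 3880 Å, via p = h/λ).
Ratio = 5.134 × 10^-31 / 1.708 × 10^-27 = 3.01 × 10^-4.

3.01 × 10^-4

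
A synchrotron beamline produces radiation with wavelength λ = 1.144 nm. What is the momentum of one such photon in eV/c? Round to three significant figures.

Take h = 6.62607015 × 10^-34 J·s, c = 2.99792458 × 10^8 m/s, 1 eV = 1.602176634 × 10^-19 J.
First convert: λ = 1.144 nm = 1.144 × 10^-9 m.
Since p = h/λ for a photon, p = 5.792 × 10^-25 kg·m/s.
Converting to eV/c: p = 1084 eV/c ≈ 1080 eV/c.

1080 eV/c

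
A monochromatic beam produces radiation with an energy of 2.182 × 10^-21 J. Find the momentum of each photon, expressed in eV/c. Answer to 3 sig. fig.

Use c = 2.99792458 × 10^8 m/s, 1 eV = 1.602176634 × 10^-19 J.
For a photon p = E/c, so p = 7.278 × 10^-30 kg·m/s.
Converting to eV/c: p = 0.01362 eV/c ≈ 0.0136 eV/c.

0.0136 eV/c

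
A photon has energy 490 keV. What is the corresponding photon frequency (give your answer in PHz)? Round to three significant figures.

Use h = 6.62607015·10^-34 J·s, 1 eV = 1.602176634·10^-19 J.
Convert to SI: E = 490 keV = 7.8507·10^-14 J.
Since f = E/h for a photon, f = 1.185·10^20 Hz.
Converting to PHz: f = 118500 PHz ≈ 1.18·10^5 PHz.

1.18·10^5 PHz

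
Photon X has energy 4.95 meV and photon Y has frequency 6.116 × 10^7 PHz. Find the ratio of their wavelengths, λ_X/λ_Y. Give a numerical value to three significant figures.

5.11 × 10^10

λ_X = 2.505 × 10^-4 m (from energy = 4.95 meV, via λ = hc/E).
λ_Y = 4.902 × 10^-15 m (from frequency = 6.116 × 10^7 PHz, via λ = c/f).
Ratio = 2.505 × 10^-4 / 4.902 × 10^-15 = 5.11 × 10^10.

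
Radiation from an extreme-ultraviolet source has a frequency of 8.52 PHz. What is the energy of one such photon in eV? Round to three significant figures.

Take h = 6.62607015e-34 J·s, 1 eV = 1.602176634e-19 J.
Convert to SI: f = 8.52 PHz = 8.52e15 Hz.
Apply E = hf: E = 5.645e-18 J.
Converting to eV: E = 35.24 eV ≈ 35.2 eV.

35.2 eV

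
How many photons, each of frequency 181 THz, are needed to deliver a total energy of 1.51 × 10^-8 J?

1.26 × 10^11 photons

Per-photon energy: E = 1.199 × 10^-19 J (from frequency = 181 THz).
N = E_total / E_photon = 1.51 × 10^-8 J / 1.199 × 10^-19 J = 1.26 × 10^11.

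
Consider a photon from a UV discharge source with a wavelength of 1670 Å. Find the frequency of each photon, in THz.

In SI units: λ = 1670 Å = 1.67·10^-7 m.
Since f = c/λ for a photon, f = 1.795·10^15 Hz.
Converting to THz: f = 1795 THz ≈ 1800 THz.

1800 THz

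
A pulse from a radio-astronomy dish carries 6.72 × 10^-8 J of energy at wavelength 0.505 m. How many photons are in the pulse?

Per-photon energy: E = 3.934 × 10^-25 J (from wavelength = 0.505 m).
N = E_total / E_photon = 6.72 × 10^-8 J / 3.934 × 10^-25 J = 1.71 × 10^17.

1.71 × 10^17 photons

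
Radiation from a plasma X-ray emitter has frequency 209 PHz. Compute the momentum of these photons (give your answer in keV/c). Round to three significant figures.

In SI units: f = 209 PHz = 2.09 × 10^17 Hz.
Since p = hf/c for a photon, p = 4.619 × 10^-25 kg·m/s.
Converting to keV/c: p = 0.8644 keV/c ≈ 0.864 keV/c.

0.864 keV/c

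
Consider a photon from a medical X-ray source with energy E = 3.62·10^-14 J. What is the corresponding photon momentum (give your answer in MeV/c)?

0.226 MeV/c

Use c = 2.99792458·10^8 m/s, 1 eV = 1.602176634·10^-19 J.
For a photon p = E/c, so p = 1.208·10^-22 kg·m/s.
Converting to MeV/c: p = 0.2259 MeV/c ≈ 0.226 MeV/c.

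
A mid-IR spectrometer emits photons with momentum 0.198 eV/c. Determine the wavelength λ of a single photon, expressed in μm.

6.26 μm

Use h = 6.62607015 × 10^-34 J·s, c = 2.99792458 × 10^8 m/s, 1 eV = 1.602176634 × 10^-19 J.
First convert: p = 0.198 eV/c = 1.0582 × 10^-28 kg·m/s.
For a photon λ = h/p, so λ = 6.262 × 10^-6 m.
Converting to μm: λ = 6.262 μm ≈ 6.26 μm.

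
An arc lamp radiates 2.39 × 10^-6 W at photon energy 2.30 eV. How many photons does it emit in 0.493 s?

Total energy: E_total = P·t = 2.39 × 10^-6 × 0.493 = 1.178 × 10^-6 J.
Per-photon energy: E = 3.685 × 10^-19 J.
N = E_total / E_photon = 3.20 × 10^12.

3.20 × 10^12 photons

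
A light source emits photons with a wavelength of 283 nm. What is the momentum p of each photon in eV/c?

4.38 eV/c

Take h = 6.62607015·10^-34 J·s, c = 2.99792458·10^8 m/s, 1 eV = 1.602176634·10^-19 J.
In SI units: λ = 283 nm = 2.83·10^-7 m.
The photon relation is p = h/λ, giving p = 2.341·10^-27 kg·m/s.
Converting to eV/c: p = 4.381 eV/c ≈ 4.38 eV/c.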